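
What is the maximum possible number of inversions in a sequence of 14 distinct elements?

A reversed (strictly descending) arrangement makes every pair an inversion, giving C(14, 2) inversions.
C(14, 2) = 14·13/2 = 91

91 inversions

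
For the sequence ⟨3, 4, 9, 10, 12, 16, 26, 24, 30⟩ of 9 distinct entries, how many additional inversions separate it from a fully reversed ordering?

35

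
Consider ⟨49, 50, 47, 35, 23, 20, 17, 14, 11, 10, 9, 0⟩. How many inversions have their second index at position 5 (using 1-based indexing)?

The element at index 5 is 23.
Elements before it: 49, 50, 47, 35
Those larger than 23: 49, 50, 47, 35

4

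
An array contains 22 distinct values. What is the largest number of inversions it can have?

231 inversions

The maximum occurs when the array is in strictly decreasing order: every one of the C(22, 2) pairs is inverted.
C(22, 2) = 22·21/2 = 231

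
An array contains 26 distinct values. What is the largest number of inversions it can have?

325 inversions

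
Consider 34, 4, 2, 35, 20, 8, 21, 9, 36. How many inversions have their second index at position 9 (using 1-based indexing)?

The element at index 9 is 36.
Elements before it: 34, 4, 2, 35, 20, 8, 21, 9
None of them are larger than 36.

0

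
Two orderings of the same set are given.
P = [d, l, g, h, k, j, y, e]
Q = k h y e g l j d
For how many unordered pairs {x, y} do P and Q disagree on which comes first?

19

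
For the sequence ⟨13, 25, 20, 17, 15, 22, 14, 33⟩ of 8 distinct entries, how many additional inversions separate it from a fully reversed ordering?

Maximum inversions for 8 distinct elements is C(8, 2) = 8·7/2 = 28.
Current inversions — for each element, count later smaller elements:
13: 0
25: 5
20: 3
17: 2
15: 1
22: 1
14: 0
33: 0
Current total: 0 + 5 + 3 + 2 + 1 + 1 + 0 + 0 = 12
Shortfall: 28 − 12 = 16

16 inversions short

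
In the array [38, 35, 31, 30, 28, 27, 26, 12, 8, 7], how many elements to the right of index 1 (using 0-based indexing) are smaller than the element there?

8 such elements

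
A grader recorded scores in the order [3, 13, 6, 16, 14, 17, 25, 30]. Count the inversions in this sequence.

2

Count, for each position, how many later elements it exceeds:
3 → none → 0
13 → 6 → 1
6 → none → 0
16 → 14 → 1
14 → none → 0
17 → none → 0
25 → none → 0
30 → none → 0
Sum: 0 + 1 + 0 + 1 + 0 + 0 + 0 + 0 = 2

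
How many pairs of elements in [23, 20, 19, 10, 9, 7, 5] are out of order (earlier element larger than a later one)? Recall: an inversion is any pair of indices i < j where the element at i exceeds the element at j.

Sweep left to right; for each value list the smaller values that follow it:
23: 6
20: 5
19: 4
10: 3
9: 2
7: 1
5: 0
Sum: 6 + 5 + 4 + 3 + 2 + 1 + 0 = 21

21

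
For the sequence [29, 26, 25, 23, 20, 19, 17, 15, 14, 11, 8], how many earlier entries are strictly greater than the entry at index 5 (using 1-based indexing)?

4 such elements

The element at index 5 is 20.
Elements before it: 29, 26, 25, 23
Those larger than 20: 29, 26, 25, 23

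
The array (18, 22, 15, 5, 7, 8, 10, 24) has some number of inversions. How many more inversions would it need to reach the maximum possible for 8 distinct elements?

14

Maximum inversions for 8 distinct elements is C(8, 2) = 8·7/2 = 28.
Current inversions — for each element, count later smaller elements:
18: 5
22: 5
15: 4
5: 0
7: 0
8: 0
10: 0
24: 0
Current total: 5 + 5 + 4 + 0 + 0 + 0 + 0 + 0 = 14
Shortfall: 28 − 14 = 14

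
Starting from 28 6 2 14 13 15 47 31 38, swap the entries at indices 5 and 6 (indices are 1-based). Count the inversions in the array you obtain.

Positions 5 and 6 hold 13 and 15; after swapping, the array is [28, 6, 2, 14, 15, 13, 47, 31, 38].
Sweep left to right; for each value list the smaller values that follow it:
28: 5
6: 1
2: 0
14: 1
15: 1
13: 0
47: 2
31: 0
38: 0
Sum: 5 + 1 + 0 + 1 + 1 + 0 + 2 + 0 + 0 = 10

10 inversions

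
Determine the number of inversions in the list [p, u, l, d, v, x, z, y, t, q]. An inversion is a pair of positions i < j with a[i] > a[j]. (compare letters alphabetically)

17 out-of-order pairs

Count, for each position, how many later elements it exceeds:
p → l, d → 2
u → l, d, t, q → 4
l → d → 1
d → none → 0
v → t, q → 2
x → t, q → 2
z → y, t, q → 3
y → t, q → 2
t → q → 1
q → none → 0
Sum: 2 + 4 + 1 + 0 + 2 + 2 + 3 + 2 + 1 + 0 = 17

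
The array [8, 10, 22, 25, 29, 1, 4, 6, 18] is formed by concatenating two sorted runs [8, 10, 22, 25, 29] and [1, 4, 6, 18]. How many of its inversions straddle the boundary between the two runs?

18 cross-inversions

Take each right-half value and tally the left-half values above it:
r = 1: 8, 10, 22, 25, 29 → 5
r = 4: 8, 10, 22, 25, 29 → 5
r = 6: 8, 10, 22, 25, 29 → 5
r = 18: 22, 25, 29 → 3
Cross-inversions: 5 + 5 + 5 + 3 = 18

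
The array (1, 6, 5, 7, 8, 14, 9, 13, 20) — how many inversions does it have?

3 inversions

For each element, count later entries that are smaller:
1 → none → 0
6 → 5 → 1
5 → none → 0
7 → none → 0
8 → none → 0
14 → 9, 13 → 2
9 → none → 0
13 → none → 0
20 → none → 0
Sum: 0 + 1 + 0 + 0 + 0 + 2 + 0 + 0 + 0 = 3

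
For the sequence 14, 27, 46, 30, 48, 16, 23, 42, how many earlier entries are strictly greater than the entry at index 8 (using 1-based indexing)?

2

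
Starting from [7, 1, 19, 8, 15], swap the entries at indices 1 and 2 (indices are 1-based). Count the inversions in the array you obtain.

2

Positions 1 and 2 hold 7 and 1; after swapping, the array is [1, 7, 19, 8, 15].
Count, for each position, how many later elements it exceeds:
1: 0
7: 0
19: 2
8: 0
15: 0
Sum: 0 + 0 + 2 + 0 + 0 = 2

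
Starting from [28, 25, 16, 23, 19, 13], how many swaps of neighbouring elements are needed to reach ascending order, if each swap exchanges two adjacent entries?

The minimum number of adjacent swaps to sort an array equals its inversion count, since every such swap removes exactly one inversion.
Count inversions — for each element, later elements that are smaller:
28: 25, 16, 23, 19, 13 → 5
25: 16, 23, 19, 13 → 4
16: 13 → 1
23: 19, 13 → 2
19: 13 → 1
13: none → 0
Total inversions: 5 + 4 + 1 + 2 + 1 + 0 = 13

13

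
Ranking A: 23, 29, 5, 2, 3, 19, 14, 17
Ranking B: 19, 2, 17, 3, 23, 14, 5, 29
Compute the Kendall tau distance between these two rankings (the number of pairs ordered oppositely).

19

Assign each item its position (1..8) in the first ordering, then rewrite the second ordering as that position sequence:
positions: 23→1, 29→2, 5→3, 2→4, 3→5, 19→6, 14→7, 17→8
second ordering as positions: [6, 4, 8, 5, 1, 7, 3, 2]
Discordant pairs = inversions in this position sequence.
6: 4, 5, 1, 3, 2 → 5
4: 1, 3, 2 → 3
8: 5, 1, 7, 3, 2 → 5
5: 1, 3, 2 → 3
1: 0
7: 3, 2 → 2
3: 2 → 1
2: 0
Total: 5 + 3 + 5 + 3 + 0 + 2 + 1 + 0 = 19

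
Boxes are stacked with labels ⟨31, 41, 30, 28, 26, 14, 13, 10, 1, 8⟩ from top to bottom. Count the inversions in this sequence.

43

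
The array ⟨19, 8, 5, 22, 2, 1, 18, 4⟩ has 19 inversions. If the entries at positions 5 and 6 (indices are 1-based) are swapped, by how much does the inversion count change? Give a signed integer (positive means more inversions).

-1

Positions 5 and 6 hold 2 and 1; after swapping, the array is [19, 8, 5, 22, 1, 2, 18, 4].
Count, for each position, how many later elements it exceeds:
19 → 8, 5, 1, 2, 18, 4 → 6
8 → 5, 1, 2, 4 → 4
5 → 1, 2, 4 → 3
22 → 1, 2, 18, 4 → 4
1 → none → 0
2 → none → 0
18 → 4 → 1
4 → none → 0
Sum: 6 + 4 + 3 + 4 + 0 + 0 + 1 + 0 = 18
Change: 18 − 19 = -1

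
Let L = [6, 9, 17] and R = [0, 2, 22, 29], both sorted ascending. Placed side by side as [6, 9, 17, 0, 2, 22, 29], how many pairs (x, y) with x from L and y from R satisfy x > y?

6 cross-inversions

Take each right-half value and tally the left-half values above it:
r = 0: 6, 9, 17 → 3
r = 2: 6, 9, 17 → 3
r = 22: none → 0
r = 29: none → 0
Cross-inversions: 3 + 3 + 0 + 0 = 6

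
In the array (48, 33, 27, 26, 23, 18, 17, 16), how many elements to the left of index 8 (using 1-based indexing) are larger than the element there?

7

The element at index 8 is 16.
Elements before it: 48, 33, 27, 26, 23, 18, 17
Those larger than 16: 48, 33, 27, 26, 23, 18, 17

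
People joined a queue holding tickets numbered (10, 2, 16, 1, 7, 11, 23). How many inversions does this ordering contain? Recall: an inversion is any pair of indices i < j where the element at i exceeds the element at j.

Count, for each position, how many later elements it exceeds:
10: 3
2: 1
16: 3
1: 0
7: 0
11: 0
23: 0
Sum: 3 + 1 + 3 + 0 + 0 + 0 + 0 = 7

7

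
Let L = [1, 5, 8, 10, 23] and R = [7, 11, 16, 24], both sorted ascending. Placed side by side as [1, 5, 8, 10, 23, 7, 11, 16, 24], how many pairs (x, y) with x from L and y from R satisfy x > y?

5

Take each right-half value and tally the left-half values above it:
r = 7: 8, 10, 23 → 3
r = 11: 23 → 1
r = 16: 23 → 1
r = 24: none → 0
Cross-inversions: 3 + 1 + 1 + 0 = 5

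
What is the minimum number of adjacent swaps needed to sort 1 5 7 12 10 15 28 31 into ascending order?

The minimum number of adjacent swaps to sort an array equals its inversion count, since every such swap removes exactly one inversion.
Count inversions — for each element, later elements that are smaller:
1: none → 0
5: none → 0
7: none → 0
12: 10 → 1
10: none → 0
15: none → 0
28: none → 0
31: none → 0
Total inversions: 0 + 0 + 0 + 1 + 0 + 0 + 0 + 0 = 1

1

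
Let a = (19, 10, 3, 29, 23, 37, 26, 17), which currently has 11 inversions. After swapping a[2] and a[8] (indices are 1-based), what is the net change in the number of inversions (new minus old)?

+1

Positions 2 and 8 hold 10 and 17; after swapping, the array is [19, 17, 3, 29, 23, 37, 26, 10].
Count, for each position, how many later elements it exceeds:
19 → 17, 3, 10 → 3
17 → 3, 10 → 2
3 → none → 0
29 → 23, 26, 10 → 3
23 → 10 → 1
37 → 26, 10 → 2
26 → 10 → 1
10 → none → 0
Sum: 3 + 2 + 0 + 3 + 1 + 2 + 1 + 0 = 12
Change: 12 − 11 = +1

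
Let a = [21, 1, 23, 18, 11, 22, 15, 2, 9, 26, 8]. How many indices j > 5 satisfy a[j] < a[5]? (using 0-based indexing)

The element at index 5 is 22.
Elements after it: 15, 2, 9, 26, 8
Those smaller than 22: 15, 2, 9, 8

4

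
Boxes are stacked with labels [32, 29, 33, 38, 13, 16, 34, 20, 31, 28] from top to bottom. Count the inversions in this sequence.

Sweep left to right; for each value list the smaller values that follow it:
32 → 29, 13, 16, 20, 31, 28 → 6
29 → 13, 16, 20, 28 → 4
33 → 13, 16, 20, 31, 28 → 5
38 → 13, 16, 34, 20, 31, 28 → 6
13 → none → 0
16 → none → 0
34 → 20, 31, 28 → 3
20 → none → 0
31 → 28 → 1
28 → none → 0
Sum: 6 + 4 + 5 + 6 + 0 + 0 + 3 + 0 + 1 + 0 = 25

There are 25 inversions.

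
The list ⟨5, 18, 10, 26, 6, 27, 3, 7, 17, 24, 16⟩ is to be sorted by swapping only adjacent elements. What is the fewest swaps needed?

The minimum number of adjacent swaps to sort an array equals its inversion count, since every such swap removes exactly one inversion.
Count inversions — for each element, later elements that are smaller:
5: 3 → 1
18: 10, 6, 3, 7, 17, 16 → 6
10: 6, 3, 7 → 3
26: 6, 3, 7, 17, 24, 16 → 6
6: 3 → 1
27: 3, 7, 17, 24, 16 → 5
3: none → 0
7: none → 0
17: 16 → 1
24: 16 → 1
16: none → 0
Total inversions: 1 + 6 + 3 + 6 + 1 + 5 + 0 + 0 + 1 + 1 + 0 = 24

24 adjacent swaps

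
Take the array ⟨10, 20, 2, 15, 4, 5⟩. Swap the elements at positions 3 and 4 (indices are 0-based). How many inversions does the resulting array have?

8

Positions 3 and 4 hold 15 and 4; after swapping, the array is [10, 20, 2, 4, 15, 5].
Element-by-element contributions:
10 → 2, 4, 5 → 3
20 → 2, 4, 15, 5 → 4
2 → none → 0
4 → none → 0
15 → 5 → 1
5 → none → 0
Sum: 3 + 4 + 0 + 0 + 1 + 0 = 8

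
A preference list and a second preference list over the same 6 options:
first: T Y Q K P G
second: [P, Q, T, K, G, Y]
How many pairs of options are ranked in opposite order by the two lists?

8 pairs

Assign each item its position (1..6) in the first ordering, then rewrite the second ordering as that position sequence:
positions: T→1, Y→2, Q→3, K→4, P→5, G→6
second ordering as positions: [5, 3, 1, 4, 6, 2]
Discordant pairs = inversions in this position sequence.
5: 3, 1, 4, 2 → 4
3: 1, 2 → 2
1: 0
4: 2 → 1
6: 2 → 1
2: 0
Total: 4 + 2 + 0 + 1 + 1 + 0 = 8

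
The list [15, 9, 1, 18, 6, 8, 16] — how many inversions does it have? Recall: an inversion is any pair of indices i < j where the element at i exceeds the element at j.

Inversion pairs (indices are 1-based):
(1,2): 15 > 9
(1,3): 15 > 1
(1,5): 15 > 6
(1,6): 15 > 8
(2,3): 9 > 1
(2,5): 9 > 6
(2,6): 9 > 8
(4,5): 18 > 6
(4,6): 18 > 8
(4,7): 18 > 16
That's 10 pairs.

There are 10 inversions.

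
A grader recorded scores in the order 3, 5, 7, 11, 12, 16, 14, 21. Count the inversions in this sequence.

Inversions: 1

Count, for each position, how many later elements it exceeds:
3 → none → 0
5 → none → 0
7 → none → 0
11 → none → 0
12 → none → 0
16 → 14 → 1
14 → none → 0
21 → none → 0
Sum: 0 + 0 + 0 + 0 + 0 + 1 + 0 + 0 = 1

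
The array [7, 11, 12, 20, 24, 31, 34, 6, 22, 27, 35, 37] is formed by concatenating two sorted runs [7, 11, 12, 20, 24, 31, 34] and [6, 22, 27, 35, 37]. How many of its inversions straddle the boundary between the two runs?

12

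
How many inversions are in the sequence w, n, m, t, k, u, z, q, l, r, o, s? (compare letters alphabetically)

For each element, count later entries that are smaller:
w → n, m, t, k, u, q, l, r, o, s → 10
n → m, k, l → 3
m → k, l → 2
t → k, q, l, r, o, s → 6
k → none → 0
u → q, l, r, o, s → 5
z → q, l, r, o, s → 5
q → l, o → 2
l → none → 0
r → o → 1
o → none → 0
s → none → 0
Sum: 10 + 3 + 2 + 6 + 0 + 5 + 5 + 2 + 0 + 1 + 0 + 0 = 34

34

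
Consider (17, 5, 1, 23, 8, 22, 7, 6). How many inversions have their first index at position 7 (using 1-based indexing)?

1

The element at index 7 is 7.
Elements after it: 6
Those smaller than 7: 6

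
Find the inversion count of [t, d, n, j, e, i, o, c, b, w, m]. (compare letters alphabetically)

Element-by-element contributions:
t: 9
d: 2
n: 6
j: 4
e: 2
i: 2
o: 3
c: 1
b: 0
w: 1
m: 0
Sum: 9 + 2 + 6 + 4 + 2 + 2 + 3 + 1 + 0 + 1 + 0 = 30

There are 30 inversions.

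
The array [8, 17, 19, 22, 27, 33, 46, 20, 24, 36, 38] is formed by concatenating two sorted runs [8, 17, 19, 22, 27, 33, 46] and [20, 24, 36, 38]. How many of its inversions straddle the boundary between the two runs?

9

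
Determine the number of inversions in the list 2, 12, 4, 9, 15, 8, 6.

For each element, count later entries that are smaller:
2: 0
12: 4
4: 0
9: 2
15: 2
8: 1
6: 0
Sum: 0 + 4 + 0 + 2 + 2 + 1 + 0 = 9

9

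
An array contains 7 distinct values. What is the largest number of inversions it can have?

A reversed (strictly descending) arrangement makes every pair an inversion, giving C(7, 2) inversions.
C(7, 2) = 7·6/2 = 21

There are 21 inversions.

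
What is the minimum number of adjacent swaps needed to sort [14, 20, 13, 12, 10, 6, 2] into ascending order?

20 swaps

The minimum number of adjacent swaps to sort an array equals its inversion count, since every such swap removes exactly one inversion.
Count inversions — for each element, later elements that are smaller:
14: 13, 12, 10, 6, 2 → 5
20: 13, 12, 10, 6, 2 → 5
13: 12, 10, 6, 2 → 4
12: 10, 6, 2 → 3
10: 6, 2 → 2
6: 2 → 1
2: none → 0
Total inversions: 5 + 5 + 4 + 3 + 2 + 1 + 0 = 20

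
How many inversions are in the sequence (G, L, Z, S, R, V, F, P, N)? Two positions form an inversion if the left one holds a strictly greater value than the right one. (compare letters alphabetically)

Element-by-element contributions:
G → F → 1
L → F → 1
Z → S, R, V, F, P, N → 6
S → R, F, P, N → 4
R → F, P, N → 3
V → F, P, N → 3
F → none → 0
P → N → 1
N → none → 0
Sum: 1 + 1 + 6 + 4 + 3 + 3 + 0 + 1 + 0 = 19

19 inversions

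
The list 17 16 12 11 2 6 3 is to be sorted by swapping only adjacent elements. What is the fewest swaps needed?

There are 19 swaps.

Each adjacent swap fixes exactly one inversion, so the minimum swap count equals the number of inversions.
Count inversions — for each element, later elements that are smaller:
17: 16, 12, 11, 2, 6, 3 → 6
16: 12, 11, 2, 6, 3 → 5
12: 11, 2, 6, 3 → 4
11: 2, 6, 3 → 3
2: none → 0
6: 3 → 1
3: none → 0
Total inversions: 6 + 5 + 4 + 3 + 0 + 1 + 0 = 19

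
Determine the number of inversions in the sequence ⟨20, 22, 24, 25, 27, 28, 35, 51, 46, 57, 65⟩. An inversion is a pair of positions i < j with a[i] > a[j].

For each element, count later entries that are smaller:
20 → none → 0
22 → none → 0
24 → none → 0
25 → none → 0
27 → none → 0
28 → none → 0
35 → none → 0
51 → 46 → 1
46 → none → 0
57 → none → 0
65 → none → 0
Sum: 0 + 0 + 0 + 0 + 0 + 0 + 0 + 1 + 0 + 0 + 0 = 1

1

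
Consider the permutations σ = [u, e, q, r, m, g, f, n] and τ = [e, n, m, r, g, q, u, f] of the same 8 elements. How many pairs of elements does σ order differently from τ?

Assign each item its position (1..8) in the first ordering, then rewrite the second ordering as that position sequence:
positions: u→1, e→2, q→3, r→4, m→5, g→6, f→7, n→8
second ordering as positions: [2, 8, 5, 4, 6, 3, 1, 7]
Discordant pairs = inversions in this position sequence.
2: 1 → 1
8: 5, 4, 6, 3, 1, 7 → 6
5: 4, 3, 1 → 3
4: 3, 1 → 2
6: 3, 1 → 2
3: 1 → 1
1: 0
7: 0
Total: 1 + 6 + 3 + 2 + 2 + 1 + 0 + 0 = 15

There are 15 discordant pairs.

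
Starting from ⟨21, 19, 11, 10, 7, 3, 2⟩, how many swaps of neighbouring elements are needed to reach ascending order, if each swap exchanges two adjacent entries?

21

Minimum adjacent swaps = number of inversions (each swap of adjacent out-of-order elements removes one inversion and no swap can remove more).
Count inversions — for each element, later elements that are smaller:
21: 19, 11, 10, 7, 3, 2 → 6
19: 11, 10, 7, 3, 2 → 5
11: 10, 7, 3, 2 → 4
10: 7, 3, 2 → 3
7: 3, 2 → 2
3: 2 → 1
2: none → 0
Total inversions: 6 + 5 + 4 + 3 + 2 + 1 + 0 = 21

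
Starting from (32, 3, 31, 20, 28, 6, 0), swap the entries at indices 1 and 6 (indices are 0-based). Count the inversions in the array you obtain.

15 inversions

Positions 1 and 6 hold 3 and 0; after swapping, the array is [32, 0, 31, 20, 28, 6, 3].
Element-by-element contributions:
32: 6
0: 0
31: 4
20: 2
28: 2
6: 1
3: 0
Sum: 6 + 0 + 4 + 2 + 2 + 1 + 0 = 15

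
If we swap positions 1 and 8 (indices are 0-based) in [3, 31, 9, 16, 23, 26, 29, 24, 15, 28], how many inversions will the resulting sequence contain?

5 inversions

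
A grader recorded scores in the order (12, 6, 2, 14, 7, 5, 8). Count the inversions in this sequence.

Sweep left to right; for each value list the smaller values that follow it:
12: 5
6: 2
2: 0
14: 3
7: 1
5: 0
8: 0
Sum: 5 + 2 + 0 + 3 + 1 + 0 + 0 = 11

Inversions: 11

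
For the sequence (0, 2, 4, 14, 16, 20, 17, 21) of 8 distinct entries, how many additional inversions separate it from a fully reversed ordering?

27

Maximum inversions for 8 distinct elements is C(8, 2) = 8·7/2 = 28.
Current inversions — for each element, count later smaller elements:
0: 0
2: 0
4: 0
14: 0
16: 0
20: 1
17: 0
21: 0
Current total: 0 + 0 + 0 + 0 + 0 + 1 + 0 + 0 = 1
Shortfall: 28 − 1 = 27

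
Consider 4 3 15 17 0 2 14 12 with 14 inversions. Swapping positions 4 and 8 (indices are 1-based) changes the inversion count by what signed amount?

Positions 4 and 8 hold 17 and 12; after swapping, the array is [4, 3, 15, 12, 0, 2, 14, 17].
Count, for each position, how many later elements it exceeds:
4 → 3, 0, 2 → 3
3 → 0, 2 → 2
15 → 12, 0, 2, 14 → 4
12 → 0, 2 → 2
0 → none → 0
2 → none → 0
14 → none → 0
17 → none → 0
Sum: 3 + 2 + 4 + 2 + 0 + 0 + 0 + 0 = 11
Change: 11 − 14 = -3

-3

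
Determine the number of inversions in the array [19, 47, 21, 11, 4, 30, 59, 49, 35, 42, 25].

Out-of-order pairs: 22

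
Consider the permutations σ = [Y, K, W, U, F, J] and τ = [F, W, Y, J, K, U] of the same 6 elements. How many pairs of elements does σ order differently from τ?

8

Assign each item its position (1..6) in the first ordering, then rewrite the second ordering as that position sequence:
positions: Y→1, K→2, W→3, U→4, F→5, J→6
second ordering as positions: [5, 3, 1, 6, 2, 4]
Discordant pairs = inversions in this position sequence.
5: 3, 1, 2, 4 → 4
3: 1, 2 → 2
1: 0
6: 2, 4 → 2
2: 0
4: 0
Total: 4 + 2 + 0 + 2 + 0 + 0 = 8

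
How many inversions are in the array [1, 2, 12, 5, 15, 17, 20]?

Out-of-order index pairs (1-indexed):
(3,4): 12 > 5
That's 1 pair.

Out-of-order pairs: 1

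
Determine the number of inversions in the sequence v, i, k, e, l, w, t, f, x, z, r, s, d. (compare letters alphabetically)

Out-of-order pairs: 36

For each element, count later entries that are smaller:
v: 9
i: 3
k: 3
e: 1
l: 2
w: 5
t: 4
f: 1
x: 3
z: 3
r: 1
s: 1
d: 0
Sum: 9 + 3 + 3 + 1 + 2 + 5 + 4 + 1 + 3 + 3 + 1 + 1 + 0 = 36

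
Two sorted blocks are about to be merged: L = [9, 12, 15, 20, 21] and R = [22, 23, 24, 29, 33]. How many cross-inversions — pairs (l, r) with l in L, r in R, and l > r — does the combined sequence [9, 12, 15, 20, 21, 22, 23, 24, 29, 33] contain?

For each element r of the right run, count left-run elements greater than r:
r = 22: none → 0
r = 23: none → 0
r = 24: none → 0
r = 29: none → 0
r = 33: none → 0
Cross-inversions: 0 + 0 + 0 + 0 + 0 = 0

0 cross-inversions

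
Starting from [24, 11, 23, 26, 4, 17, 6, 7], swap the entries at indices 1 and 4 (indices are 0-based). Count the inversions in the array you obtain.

Positions 1 and 4 hold 11 and 4; after swapping, the array is [24, 4, 23, 26, 11, 17, 6, 7].
Count, for each position, how many later elements it exceeds:
24: 6
4: 0
23: 4
26: 4
11: 2
17: 2
6: 0
7: 0
Sum: 6 + 0 + 4 + 4 + 2 + 2 + 0 + 0 = 18

There are 18 inversions.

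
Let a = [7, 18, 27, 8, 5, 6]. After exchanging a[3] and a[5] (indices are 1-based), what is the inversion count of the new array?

7 inversions

Positions 3 and 5 hold 27 and 5; after swapping, the array is [7, 18, 5, 8, 27, 6].
Count, for each position, how many later elements it exceeds:
7: 2
18: 3
5: 0
8: 1
27: 1
6: 0
Sum: 2 + 3 + 0 + 1 + 1 + 0 = 7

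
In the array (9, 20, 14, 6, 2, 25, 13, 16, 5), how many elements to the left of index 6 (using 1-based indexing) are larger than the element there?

0

The element at index 6 is 25.
Elements before it: 9, 20, 14, 6, 2
None of them are larger than 25.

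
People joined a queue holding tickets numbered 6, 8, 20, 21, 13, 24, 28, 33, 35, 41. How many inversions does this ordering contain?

2

Count, for each position, how many later elements it exceeds:
6 → none → 0
8 → none → 0
20 → 13 → 1
21 → 13 → 1
13 → none → 0
24 → none → 0
28 → none → 0
33 → none → 0
35 → none → 0
41 → none → 0
Sum: 0 + 0 + 1 + 1 + 0 + 0 + 0 + 0 + 0 + 0 = 2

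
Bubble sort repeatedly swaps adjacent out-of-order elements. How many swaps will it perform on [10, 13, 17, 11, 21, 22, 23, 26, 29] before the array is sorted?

2

The minimum number of adjacent swaps to sort an array equals its inversion count, since every such swap removes exactly one inversion.
Count inversions — for each element, later elements that are smaller:
10: none → 0
13: 11 → 1
17: 11 → 1
11: none → 0
21: none → 0
22: none → 0
23: none → 0
26: none → 0
29: none → 0
Total inversions: 0 + 1 + 1 + 0 + 0 + 0 + 0 + 0 + 0 = 2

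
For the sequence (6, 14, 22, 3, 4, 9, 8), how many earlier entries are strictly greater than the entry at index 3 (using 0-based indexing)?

3 such elements

The element at index 3 is 3.
Elements before it: 6, 14, 22
Those larger than 3: 6, 14, 22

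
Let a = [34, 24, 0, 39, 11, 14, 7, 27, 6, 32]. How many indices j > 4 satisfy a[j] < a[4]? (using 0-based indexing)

The element at index 4 is 11.
Elements after it: 14, 7, 27, 6, 32
Those smaller than 11: 7, 6

2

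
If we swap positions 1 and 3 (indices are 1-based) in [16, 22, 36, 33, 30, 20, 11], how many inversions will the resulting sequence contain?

16 inversions

Positions 1 and 3 hold 16 and 36; after swapping, the array is [36, 22, 16, 33, 30, 20, 11].
Element-by-element contributions:
36: 6
22: 3
16: 1
33: 3
30: 2
20: 1
11: 0
Sum: 6 + 3 + 1 + 3 + 2 + 1 + 0 = 16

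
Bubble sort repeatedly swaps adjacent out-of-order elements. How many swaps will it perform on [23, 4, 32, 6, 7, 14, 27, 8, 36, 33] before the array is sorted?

Swaps: 13

Each adjacent swap fixes exactly one inversion, so the minimum swap count equals the number of inversions.
Count inversions — for each element, later elements that are smaller:
23: 4, 6, 7, 14, 8 → 5
4: none → 0
32: 6, 7, 14, 27, 8 → 5
6: none → 0
7: none → 0
14: 8 → 1
27: 8 → 1
8: none → 0
36: 33 → 1
33: none → 0
Total inversions: 5 + 0 + 5 + 0 + 0 + 1 + 1 + 0 + 1 + 0 = 13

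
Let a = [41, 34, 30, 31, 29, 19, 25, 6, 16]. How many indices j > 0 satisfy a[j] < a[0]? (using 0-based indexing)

8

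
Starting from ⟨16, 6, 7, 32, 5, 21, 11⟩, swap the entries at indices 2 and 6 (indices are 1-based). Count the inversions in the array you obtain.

Positions 2 and 6 hold 6 and 21; after swapping, the array is [16, 21, 7, 32, 5, 6, 11].
For each element, count later entries that are smaller:
16: 4
21: 4
7: 2
32: 3
5: 0
6: 0
11: 0
Sum: 4 + 4 + 2 + 3 + 0 + 0 + 0 = 13

There are 13 inversions.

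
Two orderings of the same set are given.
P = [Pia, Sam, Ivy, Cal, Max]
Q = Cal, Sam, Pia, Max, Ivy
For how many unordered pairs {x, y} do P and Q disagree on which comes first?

5

Assign each item its position (1..5) in the first ordering, then rewrite the second ordering as that position sequence:
positions: Pia→1, Sam→2, Ivy→3, Cal→4, Max→5
second ordering as positions: [4, 2, 1, 5, 3]
Discordant pairs = inversions in this position sequence.
4: 2, 1, 3 → 3
2: 1 → 1
1: 0
5: 3 → 1
3: 0
Total: 3 + 1 + 0 + 1 + 0 = 5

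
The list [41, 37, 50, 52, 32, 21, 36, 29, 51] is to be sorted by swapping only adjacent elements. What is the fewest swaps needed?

21 swaps

The minimum number of adjacent swaps to sort an array equals its inversion count, since every such swap removes exactly one inversion.
Count inversions — for each element, later elements that are smaller:
41: 37, 32, 21, 36, 29 → 5
37: 32, 21, 36, 29 → 4
50: 32, 21, 36, 29 → 4
52: 32, 21, 36, 29, 51 → 5
32: 21, 29 → 2
21: none → 0
36: 29 → 1
29: none → 0
51: none → 0
Total inversions: 5 + 4 + 4 + 5 + 2 + 0 + 1 + 0 + 0 = 21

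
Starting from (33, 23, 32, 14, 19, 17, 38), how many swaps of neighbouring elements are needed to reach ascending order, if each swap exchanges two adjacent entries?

12 swaps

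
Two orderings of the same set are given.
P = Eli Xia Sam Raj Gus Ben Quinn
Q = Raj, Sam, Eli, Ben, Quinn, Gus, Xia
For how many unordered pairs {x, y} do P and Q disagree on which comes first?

Assign each item its position (1..7) in the first ordering, then rewrite the second ordering as that position sequence:
positions: Eli→1, Xia→2, Sam→3, Raj→4, Gus→5, Ben→6, Quinn→7
second ordering as positions: [4, 3, 1, 6, 7, 5, 2]
Discordant pairs = inversions in this position sequence.
4: 3, 1, 2 → 3
3: 1, 2 → 2
1: 0
6: 5, 2 → 2
7: 5, 2 → 2
5: 2 → 1
2: 0
Total: 3 + 2 + 0 + 2 + 2 + 1 + 0 = 10

10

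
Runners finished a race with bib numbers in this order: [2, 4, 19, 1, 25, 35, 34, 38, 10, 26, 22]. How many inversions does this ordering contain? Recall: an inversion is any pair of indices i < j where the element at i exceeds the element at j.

Sweep left to right; for each value list the smaller values that follow it:
2 → 1 → 1
4 → 1 → 1
19 → 1, 10 → 2
1 → none → 0
25 → 10, 22 → 2
35 → 34, 10, 26, 22 → 4
34 → 10, 26, 22 → 3
38 → 10, 26, 22 → 3
10 → none → 0
26 → 22 → 1
22 → none → 0
Sum: 1 + 1 + 2 + 0 + 2 + 4 + 3 + 3 + 0 + 1 + 0 = 17

17 out-of-order pairs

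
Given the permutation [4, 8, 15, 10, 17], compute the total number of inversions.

Count, for each position, how many later elements it exceeds:
4 → none → 0
8 → none → 0
15 → 10 → 1
10 → none → 0
17 → none → 0
Sum: 0 + 0 + 1 + 0 + 0 = 1

1 inversion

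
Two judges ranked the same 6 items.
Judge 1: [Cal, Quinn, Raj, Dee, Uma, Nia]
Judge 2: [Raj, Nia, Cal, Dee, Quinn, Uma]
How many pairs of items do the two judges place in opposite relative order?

There are 7 discordant pairs.

Assign each item its position (1..6) in the first ordering, then rewrite the second ordering as that position sequence:
positions: Cal→1, Quinn→2, Raj→3, Dee→4, Uma→5, Nia→6
second ordering as positions: [3, 6, 1, 4, 2, 5]
Discordant pairs = inversions in this position sequence.
3: 1, 2 → 2
6: 1, 4, 2, 5 → 4
1: 0
4: 2 → 1
2: 0
5: 0
Total: 2 + 4 + 0 + 1 + 0 + 0 = 7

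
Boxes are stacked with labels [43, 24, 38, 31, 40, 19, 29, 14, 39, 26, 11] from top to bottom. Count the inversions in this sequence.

Sweep left to right; for each value list the smaller values that follow it:
43 → 24, 38, 31, 40, 19, 29, 14, 39, 26, 11 → 10
24 → 19, 14, 11 → 3
38 → 31, 19, 29, 14, 26, 11 → 6
31 → 19, 29, 14, 26, 11 → 5
40 → 19, 29, 14, 39, 26, 11 → 6
19 → 14, 11 → 2
29 → 14, 26, 11 → 3
14 → 11 → 1
39 → 26, 11 → 2
26 → 11 → 1
11 → none → 0
Sum: 10 + 3 + 6 + 5 + 6 + 2 + 3 + 1 + 2 + 1 + 0 = 39

39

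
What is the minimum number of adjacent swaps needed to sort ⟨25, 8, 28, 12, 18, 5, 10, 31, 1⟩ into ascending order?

22

Each adjacent swap fixes exactly one inversion, so the minimum swap count equals the number of inversions.
Count inversions — for each element, later elements that are smaller:
25: 8, 12, 18, 5, 10, 1 → 6
8: 5, 1 → 2
28: 12, 18, 5, 10, 1 → 5
12: 5, 10, 1 → 3
18: 5, 10, 1 → 3
5: 1 → 1
10: 1 → 1
31: 1 → 1
1: none → 0
Total inversions: 6 + 2 + 5 + 3 + 3 + 1 + 1 + 1 + 0 = 22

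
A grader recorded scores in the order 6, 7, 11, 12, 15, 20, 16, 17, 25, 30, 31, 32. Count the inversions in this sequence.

Count, for each position, how many later elements it exceeds:
6: 0
7: 0
11: 0
12: 0
15: 0
20: 2
16: 0
17: 0
25: 0
30: 0
31: 0
32: 0
Sum: 0 + 0 + 0 + 0 + 0 + 2 + 0 + 0 + 0 + 0 + 0 + 0 = 2

2 out-of-order pairs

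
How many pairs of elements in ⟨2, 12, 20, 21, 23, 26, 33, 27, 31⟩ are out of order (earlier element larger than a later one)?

2 out-of-order pairs

For each element, count later entries that are smaller:
2: 0
12: 0
20: 0
21: 0
23: 0
26: 0
33: 2
27: 0
31: 0
Sum: 0 + 0 + 0 + 0 + 0 + 0 + 2 + 0 + 0 = 2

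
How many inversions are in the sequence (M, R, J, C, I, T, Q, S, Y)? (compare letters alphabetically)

11

Sweep left to right; for each value list the smaller values that follow it:
M: 3
R: 4
J: 2
C: 0
I: 0
T: 2
Q: 0
S: 0
Y: 0
Sum: 3 + 4 + 2 + 0 + 0 + 2 + 0 + 0 + 0 = 11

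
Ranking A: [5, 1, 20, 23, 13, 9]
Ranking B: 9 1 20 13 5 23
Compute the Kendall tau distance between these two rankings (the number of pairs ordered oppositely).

Assign each item its position (1..6) in the first ordering, then rewrite the second ordering as that position sequence:
positions: 5→1, 1→2, 20→3, 23→4, 13→5, 9→6
second ordering as positions: [6, 2, 3, 5, 1, 4]
Discordant pairs = inversions in this position sequence.
6: 2, 3, 5, 1, 4 → 5
2: 1 → 1
3: 1 → 1
5: 1, 4 → 2
1: 0
4: 0
Total: 5 + 1 + 1 + 2 + 0 + 0 = 9

9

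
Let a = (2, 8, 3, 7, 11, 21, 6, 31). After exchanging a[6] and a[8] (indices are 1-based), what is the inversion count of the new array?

Positions 6 and 8 hold 21 and 31; after swapping, the array is [2, 8, 3, 7, 11, 31, 6, 21].
Count, for each position, how many later elements it exceeds:
2: 0
8: 3
3: 0
7: 1
11: 1
31: 2
6: 0
21: 0
Sum: 0 + 3 + 0 + 1 + 1 + 2 + 0 + 0 = 7

7 inversions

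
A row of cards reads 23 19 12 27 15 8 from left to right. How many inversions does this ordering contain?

11

Out-of-order index pairs (0-indexed):
(0,1): 23 > 19
(0,2): 23 > 12
(0,4): 23 > 15
(0,5): 23 > 8
(1,2): 19 > 12
(1,4): 19 > 15
(1,5): 19 > 8
(2,5): 12 > 8
(3,4): 27 > 15
(3,5): 27 > 8
(4,5): 15 > 8
That's 11 pairs.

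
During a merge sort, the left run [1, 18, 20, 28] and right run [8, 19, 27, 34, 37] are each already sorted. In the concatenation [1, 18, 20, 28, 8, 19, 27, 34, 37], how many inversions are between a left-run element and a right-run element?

For each element r of the right run, count left-run elements greater than r:
r = 8: 18, 20, 28 → 3
r = 19: 20, 28 → 2
r = 27: 28 → 1
r = 34: none → 0
r = 37: none → 0
Cross-inversions: 3 + 2 + 1 + 0 + 0 = 6

6 cross-inversions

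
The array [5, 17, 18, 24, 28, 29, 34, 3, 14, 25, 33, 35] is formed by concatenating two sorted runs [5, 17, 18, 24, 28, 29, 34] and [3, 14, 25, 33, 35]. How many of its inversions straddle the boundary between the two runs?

17 split inversions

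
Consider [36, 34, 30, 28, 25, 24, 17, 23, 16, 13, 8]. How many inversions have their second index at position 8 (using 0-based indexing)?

The element at index 8 is 16.
Elements before it: 36, 34, 30, 28, 25, 24, 17, 23
Those larger than 16: 36, 34, 30, 28, 25, 24, 17, 23

8 such elements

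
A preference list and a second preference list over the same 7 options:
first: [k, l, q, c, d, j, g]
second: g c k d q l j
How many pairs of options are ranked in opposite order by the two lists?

Assign each item its position (1..7) in the first ordering, then rewrite the second ordering as that position sequence:
positions: k→1, l→2, q→3, c→4, d→5, j→6, g→7
second ordering as positions: [7, 4, 1, 5, 3, 2, 6]
Discordant pairs = inversions in this position sequence.
7: 4, 1, 5, 3, 2, 6 → 6
4: 1, 3, 2 → 3
1: 0
5: 3, 2 → 2
3: 2 → 1
2: 0
6: 0
Total: 6 + 3 + 0 + 2 + 1 + 0 + 0 = 12

12 pairs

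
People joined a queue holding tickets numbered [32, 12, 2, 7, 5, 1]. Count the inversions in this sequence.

13

Count, for each position, how many later elements it exceeds:
32 → 12, 2, 7, 5, 1 → 5
12 → 2, 7, 5, 1 → 4
2 → 1 → 1
7 → 5, 1 → 2
5 → 1 → 1
1 → none → 0
Sum: 5 + 4 + 1 + 2 + 1 + 0 = 13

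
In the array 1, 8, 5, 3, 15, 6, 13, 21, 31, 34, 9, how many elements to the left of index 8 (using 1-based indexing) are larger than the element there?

0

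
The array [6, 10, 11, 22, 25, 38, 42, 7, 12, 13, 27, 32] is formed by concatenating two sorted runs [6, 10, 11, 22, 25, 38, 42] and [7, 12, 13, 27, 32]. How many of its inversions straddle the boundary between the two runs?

Take each right-half value and tally the left-half values above it:
r = 7: 10, 11, 22, 25, 38, 42 → 6
r = 12: 22, 25, 38, 42 → 4
r = 13: 22, 25, 38, 42 → 4
r = 27: 38, 42 → 2
r = 32: 38, 42 → 2
Cross-inversions: 6 + 4 + 4 + 2 + 2 = 18

18 cross-inversions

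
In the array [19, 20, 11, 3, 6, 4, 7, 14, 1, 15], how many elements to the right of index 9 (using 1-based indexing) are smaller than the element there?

The element at index 9 is 1.
Elements after it: 15
None of them are smaller than 1.

0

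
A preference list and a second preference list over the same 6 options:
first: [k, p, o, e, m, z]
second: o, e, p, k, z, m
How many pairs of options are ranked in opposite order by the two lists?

Assign each item its position (1..6) in the first ordering, then rewrite the second ordering as that position sequence:
positions: k→1, p→2, o→3, e→4, m→5, z→6
second ordering as positions: [3, 4, 2, 1, 6, 5]
Discordant pairs = inversions in this position sequence.
3: 2, 1 → 2
4: 2, 1 → 2
2: 1 → 1
1: 0
6: 5 → 1
5: 0
Total: 2 + 2 + 1 + 0 + 1 + 0 = 6

6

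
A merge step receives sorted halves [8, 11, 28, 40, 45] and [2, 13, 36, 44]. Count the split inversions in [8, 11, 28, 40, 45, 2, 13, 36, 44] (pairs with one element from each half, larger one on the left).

For each element r of the right run, count left-run elements greater than r:
r = 2: 8, 11, 28, 40, 45 → 5
r = 13: 28, 40, 45 → 3
r = 36: 40, 45 → 2
r = 44: 45 → 1
Cross-inversions: 5 + 3 + 2 + 1 = 11

11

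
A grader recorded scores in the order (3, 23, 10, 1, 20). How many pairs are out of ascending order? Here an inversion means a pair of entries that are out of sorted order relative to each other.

5 inversions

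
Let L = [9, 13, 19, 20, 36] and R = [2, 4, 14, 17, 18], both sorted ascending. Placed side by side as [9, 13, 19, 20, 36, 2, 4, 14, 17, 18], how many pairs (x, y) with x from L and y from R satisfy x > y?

For each element r of the right run, count left-run elements greater than r:
r = 2: 9, 13, 19, 20, 36 → 5
r = 4: 9, 13, 19, 20, 36 → 5
r = 14: 19, 20, 36 → 3
r = 17: 19, 20, 36 → 3
r = 18: 19, 20, 36 → 3
Cross-inversions: 5 + 5 + 3 + 3 + 3 = 19

19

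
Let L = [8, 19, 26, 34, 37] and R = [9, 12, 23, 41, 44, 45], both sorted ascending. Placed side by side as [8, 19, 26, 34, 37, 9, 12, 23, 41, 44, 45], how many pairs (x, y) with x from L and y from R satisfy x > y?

Count, for every r in R, how many entries of L exceed r:
r = 9: 19, 26, 34, 37 → 4
r = 12: 19, 26, 34, 37 → 4
r = 23: 26, 34, 37 → 3
r = 41: none → 0
r = 44: none → 0
r = 45: none → 0
Cross-inversions: 4 + 4 + 3 + 0 + 0 + 0 = 11

11 cross-inversions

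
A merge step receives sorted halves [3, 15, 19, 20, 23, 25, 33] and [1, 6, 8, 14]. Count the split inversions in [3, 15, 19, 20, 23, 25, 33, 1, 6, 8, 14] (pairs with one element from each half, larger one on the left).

25 cross-inversions

Count, for every r in R, how many entries of L exceed r:
r = 1: 3, 15, 19, 20, 23, 25, 33 → 7
r = 6: 15, 19, 20, 23, 25, 33 → 6
r = 8: 15, 19, 20, 23, 25, 33 → 6
r = 14: 15, 19, 20, 23, 25, 33 → 6
Cross-inversions: 7 + 6 + 6 + 6 = 25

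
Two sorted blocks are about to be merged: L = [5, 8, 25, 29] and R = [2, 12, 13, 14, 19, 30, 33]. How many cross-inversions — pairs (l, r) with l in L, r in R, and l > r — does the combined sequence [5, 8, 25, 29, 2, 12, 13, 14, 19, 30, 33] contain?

12

Count, for every r in R, how many entries of L exceed r:
r = 2: 5, 8, 25, 29 → 4
r = 12: 25, 29 → 2
r = 13: 25, 29 → 2
r = 14: 25, 29 → 2
r = 19: 25, 29 → 2
r = 30: none → 0
r = 33: none → 0
Cross-inversions: 4 + 2 + 2 + 2 + 2 + 0 + 0 = 12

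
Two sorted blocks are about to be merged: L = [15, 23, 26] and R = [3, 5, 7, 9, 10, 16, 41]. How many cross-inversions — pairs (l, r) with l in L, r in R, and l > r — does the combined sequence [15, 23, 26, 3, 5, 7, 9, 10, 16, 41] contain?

Count, for every r in R, how many entries of L exceed r:
r = 3: 15, 23, 26 → 3
r = 5: 15, 23, 26 → 3
r = 7: 15, 23, 26 → 3
r = 9: 15, 23, 26 → 3
r = 10: 15, 23, 26 → 3
r = 16: 23, 26 → 2
r = 41: none → 0
Cross-inversions: 3 + 3 + 3 + 3 + 3 + 2 + 0 = 17

17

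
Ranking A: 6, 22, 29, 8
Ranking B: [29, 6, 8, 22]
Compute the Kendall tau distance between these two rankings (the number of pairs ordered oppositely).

Assign each item its position (1..4) in the first ordering, then rewrite the second ordering as that position sequence:
positions: 6→1, 22→2, 29→3, 8→4
second ordering as positions: [3, 1, 4, 2]
Discordant pairs = inversions in this position sequence.
3: 1, 2 → 2
1: 0
4: 2 → 1
2: 0
Total: 2 + 0 + 1 + 0 = 3

3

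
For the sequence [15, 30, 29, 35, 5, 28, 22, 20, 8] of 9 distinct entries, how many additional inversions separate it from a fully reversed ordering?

12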